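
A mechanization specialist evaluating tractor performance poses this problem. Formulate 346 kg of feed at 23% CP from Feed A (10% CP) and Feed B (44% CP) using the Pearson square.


parts_A = CP_b - target = 44 - 23 = 21
parts_B = target - CP_a = 23 - 10 = 13
total_parts = 21 + 13 = 34
Feed A = 346 * 21 / 34 = 213.71 kg
Feed B = 346 * 13 / 34 = 132.29 kg

213.71 kg


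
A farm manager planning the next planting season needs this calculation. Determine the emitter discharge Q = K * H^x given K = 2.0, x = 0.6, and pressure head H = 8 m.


Q = K * H^x
  = 2.0 * 8^0.6
  = 2.0 * 3.4822
  = 6.96 L/h


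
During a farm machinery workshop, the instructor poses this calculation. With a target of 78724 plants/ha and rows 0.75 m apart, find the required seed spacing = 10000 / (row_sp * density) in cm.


spacing = 10000 / (row_sp * density)
        = 10000 / (0.75 * 78724)
        = 10000 / 59043
        = 0.16937 m = 16.94 cm


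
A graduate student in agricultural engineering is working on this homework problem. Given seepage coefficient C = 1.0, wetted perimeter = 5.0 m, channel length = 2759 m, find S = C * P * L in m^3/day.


S = C * P * L
  = 1.0 * 5.0 * 2759
  = 13795 m^3/day


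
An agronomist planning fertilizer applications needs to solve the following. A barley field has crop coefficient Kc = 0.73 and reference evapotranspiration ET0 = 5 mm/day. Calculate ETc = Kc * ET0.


ETc = Kc * ET0
    = 0.73 * 5
    = 3.65 mm/day


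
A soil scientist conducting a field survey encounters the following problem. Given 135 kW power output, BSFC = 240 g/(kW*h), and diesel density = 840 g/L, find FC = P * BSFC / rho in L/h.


FC = P * BSFC / rho_fuel
   = 135 * 240 / 840
   = 32400 / 840
   = 38.57 L/h


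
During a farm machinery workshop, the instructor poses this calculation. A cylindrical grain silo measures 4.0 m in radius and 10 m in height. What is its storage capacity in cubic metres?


V = pi * r^2 * h
  = pi * 4.0^2 * 10
  = pi * 16 * 10
  = 502.65 m^3


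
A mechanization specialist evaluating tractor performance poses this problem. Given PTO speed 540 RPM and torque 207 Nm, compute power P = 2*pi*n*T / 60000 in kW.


P = 2*pi*n*T / 60000
  = 2*pi * 540 * 207 / 60000
  = 702334.45 / 60000
  = 11.71 kW


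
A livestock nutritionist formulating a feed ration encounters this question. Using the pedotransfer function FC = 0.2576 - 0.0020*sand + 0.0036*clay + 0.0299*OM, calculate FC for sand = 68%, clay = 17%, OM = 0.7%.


FC = 0.2576 - 0.0020*68 + 0.0036*17 + 0.0299*0.7
   = 0.2576 - 0.1360 + 0.0612 + 0.0209
   = 0.2037


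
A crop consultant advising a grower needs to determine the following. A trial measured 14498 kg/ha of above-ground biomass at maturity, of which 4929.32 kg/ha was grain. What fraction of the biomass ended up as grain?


HI = grain_yield / biomass
   = 4929.32 / 14498
   = 0.34


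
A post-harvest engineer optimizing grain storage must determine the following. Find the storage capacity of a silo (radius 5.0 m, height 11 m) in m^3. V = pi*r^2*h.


V = pi * r^2 * h
  = pi * 5.0^2 * 11
  = pi * 25 * 11
  = 863.94 m^3


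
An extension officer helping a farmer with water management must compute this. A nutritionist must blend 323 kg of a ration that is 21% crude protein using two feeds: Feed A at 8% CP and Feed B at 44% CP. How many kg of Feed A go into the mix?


parts_A = CP_b - target = 44 - 21 = 23
parts_B = target - CP_a = 21 - 8 = 13
total_parts = 23 + 13 = 36
Feed A = 323 * 23 / 36 = 206.36 kg
Feed B = 323 * 13 / 36 = 116.64 kg

206.36 kg


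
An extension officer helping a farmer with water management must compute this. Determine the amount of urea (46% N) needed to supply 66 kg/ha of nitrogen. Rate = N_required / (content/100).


Rate = N_required / (N_content / 100)
     = 66 / (46 / 100)
     = 66 / 0.46
     = 143.48 kg/ha


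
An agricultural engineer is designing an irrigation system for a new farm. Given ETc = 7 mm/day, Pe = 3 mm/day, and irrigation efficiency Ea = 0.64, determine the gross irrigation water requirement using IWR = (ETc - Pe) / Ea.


IWR = (ETc - Pe) / Ea
    = (7 - 3) / 0.64
    = 4 / 0.64
    = 6.25 mm/day


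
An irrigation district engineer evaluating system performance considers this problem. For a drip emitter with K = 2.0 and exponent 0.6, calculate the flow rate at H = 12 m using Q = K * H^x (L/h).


Q = K * H^x
  = 2.0 * 12^0.6
  = 2.0 * 4.4413
  = 8.88 L/h


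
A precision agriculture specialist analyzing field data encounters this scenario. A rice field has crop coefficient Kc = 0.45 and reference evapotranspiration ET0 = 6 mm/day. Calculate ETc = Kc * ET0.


ETc = Kc * ET0
    = 0.45 * 6
    = 2.70 mm/day


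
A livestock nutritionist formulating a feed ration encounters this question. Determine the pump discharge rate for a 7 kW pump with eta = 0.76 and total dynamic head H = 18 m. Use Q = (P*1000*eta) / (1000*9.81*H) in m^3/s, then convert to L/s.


Q = (P * 1000 * eta) / (rho * g * H)
  = (7 * 1000 * 0.76) / (1000 * 9.81 * 18)
  = 5320 / 176580
  = 0.03013 m^3/s = 30.13 L/s


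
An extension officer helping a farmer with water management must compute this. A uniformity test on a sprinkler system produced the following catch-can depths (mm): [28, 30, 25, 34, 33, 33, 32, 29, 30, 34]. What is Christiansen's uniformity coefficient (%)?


xbar = 308 / 10 = 30.800
sum|xi - xbar| = 24
CU = 100 * (1 - 24 / (10 * 30.800))
   = 100 * (1 - 0.0779)
   = 92.21%


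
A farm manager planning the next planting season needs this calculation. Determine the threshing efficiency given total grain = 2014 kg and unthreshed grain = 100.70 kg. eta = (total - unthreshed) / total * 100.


eta = (total - unthreshed) / total * 100
    = (2014 - 100.70) / 2014 * 100
    = 1913.30 / 2014 * 100
    = 95%


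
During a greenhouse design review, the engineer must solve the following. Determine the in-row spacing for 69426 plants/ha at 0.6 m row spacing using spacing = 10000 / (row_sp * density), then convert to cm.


spacing = 10000 / (row_sp * density)
        = 10000 / (0.6 * 69426)
        = 10000 / 41655.60
        = 0.24006 m = 24.01 cm


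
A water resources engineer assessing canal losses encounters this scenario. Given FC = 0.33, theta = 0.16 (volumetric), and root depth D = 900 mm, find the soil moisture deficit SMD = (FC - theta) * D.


SMD = (FC - theta) * D
    = (0.33 - 0.16) * 900
    = 0.170 * 900
    = 153 mm


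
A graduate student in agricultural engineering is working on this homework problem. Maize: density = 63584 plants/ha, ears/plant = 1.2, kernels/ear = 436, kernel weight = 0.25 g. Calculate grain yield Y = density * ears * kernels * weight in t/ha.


Y = density * ears * kernels * kw
  = 63584 * 1.2 * 436 * 0.25 g/ha
  = 8316787.20 g/ha
  = 8316.79 kg/ha = 8.32 t/ha


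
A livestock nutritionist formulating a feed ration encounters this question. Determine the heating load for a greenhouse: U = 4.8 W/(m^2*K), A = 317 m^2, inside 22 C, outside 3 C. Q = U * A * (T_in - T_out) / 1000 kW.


dT = 22 - (3) = 19 K
Q = U * A * dT
  = 4.8 * 317 * 19
  = 28910.40 W = 28.91 kW


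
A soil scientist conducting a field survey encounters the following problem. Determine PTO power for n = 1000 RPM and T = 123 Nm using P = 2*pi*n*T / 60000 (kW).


P = 2*pi*n*T / 60000
  = 2*pi * 1000 * 123 / 60000
  = 772831.79 / 60000
  = 12.88 kW


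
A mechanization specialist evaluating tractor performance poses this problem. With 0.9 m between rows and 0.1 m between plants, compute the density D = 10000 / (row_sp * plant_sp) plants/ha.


D = 10000 / (row_sp * plant_sp)
  = 10000 / (0.9 * 0.1)
  = 10000 / 0.0900
  = 111111.11 plants/ha


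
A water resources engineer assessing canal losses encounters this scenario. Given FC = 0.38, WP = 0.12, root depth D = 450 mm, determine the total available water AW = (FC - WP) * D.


AW = (FC - WP) * D
   = (0.38 - 0.12) * 450
   = 0.26 * 450
   = 117 mm


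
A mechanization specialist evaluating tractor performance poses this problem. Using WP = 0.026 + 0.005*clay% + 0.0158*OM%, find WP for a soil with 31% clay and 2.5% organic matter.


WP = 0.026 + 0.005*31 + 0.0158*2.5
   = 0.026 + 0.1550 + 0.0395
   = 0.2205


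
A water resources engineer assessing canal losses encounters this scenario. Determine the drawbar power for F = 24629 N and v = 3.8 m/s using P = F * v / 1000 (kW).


P = F * v / 1000
  = 24629 * 3.8 / 1000
  = 93590.20 / 1000
  = 93.59 kW


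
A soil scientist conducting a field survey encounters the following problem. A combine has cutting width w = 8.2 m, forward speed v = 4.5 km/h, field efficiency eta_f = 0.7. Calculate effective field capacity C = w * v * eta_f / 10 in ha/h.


C = w * v * eta_f / 10
  = 8.2 * 4.5 * 0.7 / 10
  = 25.83 / 10
  = 2.58 ha/h


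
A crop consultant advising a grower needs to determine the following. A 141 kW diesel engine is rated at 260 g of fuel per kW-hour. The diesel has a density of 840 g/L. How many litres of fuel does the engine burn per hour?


FC = P * BSFC / rho_fuel
   = 141 * 260 / 840
   = 36660 / 840
   = 43.64 L/h


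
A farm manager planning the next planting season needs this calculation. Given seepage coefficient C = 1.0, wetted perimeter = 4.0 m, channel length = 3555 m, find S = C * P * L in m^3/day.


S = C * P * L
  = 1.0 * 4.0 * 3555
  = 14220 m^3/day


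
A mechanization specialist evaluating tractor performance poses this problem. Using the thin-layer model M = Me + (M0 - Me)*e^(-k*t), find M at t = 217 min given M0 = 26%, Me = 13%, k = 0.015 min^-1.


M = Me + (M0 - Me) * e^(-k*t)
  = 13 + (26 - 13) * e^(-0.015*217)
  = 13 + 13 * e^(-3.255)
  = 13 + 13 * 0.03858
  = 13 + 0.5016
  = 13.50%


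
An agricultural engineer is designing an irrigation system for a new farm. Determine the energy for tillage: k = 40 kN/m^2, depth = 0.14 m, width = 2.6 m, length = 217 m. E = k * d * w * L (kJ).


E = k * d * w * L
  = 40 * 0.14 * 2.6 * 217
  = 3159.52 kJ


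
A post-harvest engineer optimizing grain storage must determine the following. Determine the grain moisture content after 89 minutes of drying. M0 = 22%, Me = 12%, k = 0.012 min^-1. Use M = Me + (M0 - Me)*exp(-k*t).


M = Me + (M0 - Me) * e^(-k*t)
  = 12 + (22 - 12) * e^(-0.012*89)
  = 12 + 10 * e^(-1.068)
  = 12 + 10 * 0.34370
  = 12 + 3.4370
  = 15.44%


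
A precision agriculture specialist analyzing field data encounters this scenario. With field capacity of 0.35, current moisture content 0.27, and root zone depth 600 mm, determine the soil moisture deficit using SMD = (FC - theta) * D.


SMD = (FC - theta) * D
    = (0.35 - 0.27) * 600
    = 0.080 * 600
    = 48 mm


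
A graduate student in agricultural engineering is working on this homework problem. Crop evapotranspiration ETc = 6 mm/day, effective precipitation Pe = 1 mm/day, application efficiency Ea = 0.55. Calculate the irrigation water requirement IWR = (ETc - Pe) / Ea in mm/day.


IWR = (ETc - Pe) / Ea
    = (6 - 1) / 0.55
    = 5 / 0.55
    = 9.09 mm/day


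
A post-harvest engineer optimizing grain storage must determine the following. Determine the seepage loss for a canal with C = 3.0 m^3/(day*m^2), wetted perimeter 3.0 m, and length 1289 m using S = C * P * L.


S = C * P * L
  = 3.0 * 3.0 * 1289
  = 11601 m^3/day


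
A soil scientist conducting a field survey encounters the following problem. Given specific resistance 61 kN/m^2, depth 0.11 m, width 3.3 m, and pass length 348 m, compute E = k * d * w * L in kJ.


E = k * d * w * L
  = 61 * 0.11 * 3.3 * 348
  = 7705.76 kJ


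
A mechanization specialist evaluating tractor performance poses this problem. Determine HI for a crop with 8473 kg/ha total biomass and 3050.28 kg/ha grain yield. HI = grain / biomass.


HI = grain_yield / biomass
   = 3050.28 / 8473
   = 0.36


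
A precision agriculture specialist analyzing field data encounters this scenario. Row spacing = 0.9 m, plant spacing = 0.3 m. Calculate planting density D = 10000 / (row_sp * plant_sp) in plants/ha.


D = 10000 / (row_sp * plant_sp)
  = 10000 / (0.9 * 0.3)
  = 10000 / 0.2700
  = 37037.04 plants/ha


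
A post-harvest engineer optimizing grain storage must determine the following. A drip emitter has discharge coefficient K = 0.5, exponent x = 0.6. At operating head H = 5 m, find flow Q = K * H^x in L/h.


Q = K * H^x
  = 0.5 * 5^0.6
  = 0.5 * 2.6265
  = 1.31 L/h


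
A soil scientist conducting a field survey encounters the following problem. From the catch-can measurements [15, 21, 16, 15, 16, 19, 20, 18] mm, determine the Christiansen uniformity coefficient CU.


xbar = 140 / 8 = 17.500
sum|xi - xbar| = 16
CU = 100 * (1 - 16 / (8 * 17.500))
   = 100 * (1 - 0.1143)
   = 88.57%


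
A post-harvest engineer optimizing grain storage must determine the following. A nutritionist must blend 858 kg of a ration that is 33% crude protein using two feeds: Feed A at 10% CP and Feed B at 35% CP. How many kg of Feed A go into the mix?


parts_A = CP_b - target = 35 - 33 = 2
parts_B = target - CP_a = 33 - 10 = 23
total_parts = 2 + 23 = 25
Feed A = 858 * 2 / 25 = 68.64 kg
Feed B = 858 * 23 / 25 = 789.36 kg

68.64 kg


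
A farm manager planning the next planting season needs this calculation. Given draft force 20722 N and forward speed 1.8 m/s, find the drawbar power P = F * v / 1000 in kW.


P = F * v / 1000
  = 20722 * 1.8 / 1000
  = 37299.60 / 1000
  = 37.30 kW


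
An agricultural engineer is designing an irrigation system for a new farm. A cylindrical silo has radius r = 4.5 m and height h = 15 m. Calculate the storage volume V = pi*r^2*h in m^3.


V = pi * r^2 * h
  = pi * 4.5^2 * 15
  = pi * 20.25 * 15
  = 954.26 m^3


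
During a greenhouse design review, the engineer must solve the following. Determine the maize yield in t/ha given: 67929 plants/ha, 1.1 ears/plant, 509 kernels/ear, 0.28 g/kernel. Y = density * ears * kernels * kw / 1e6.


Y = density * ears * kernels * kw
  = 67929 * 1.1 * 509 * 0.28 g/ha
  = 10649365.19 g/ha
  = 10649.37 kg/ha = 10.65 t/ha


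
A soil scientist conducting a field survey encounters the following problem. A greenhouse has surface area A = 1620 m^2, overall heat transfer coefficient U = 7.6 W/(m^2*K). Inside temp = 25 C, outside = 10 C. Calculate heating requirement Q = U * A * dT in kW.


dT = 25 - (10) = 15 K
Q = U * A * dT
  = 7.6 * 1620 * 15
  = 184680 W = 184.68 kW


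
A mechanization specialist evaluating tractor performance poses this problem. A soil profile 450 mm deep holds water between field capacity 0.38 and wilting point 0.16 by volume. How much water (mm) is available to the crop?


AW = (FC - WP) * D
   = (0.38 - 0.16) * 450
   = 0.22 * 450
   = 99 mm


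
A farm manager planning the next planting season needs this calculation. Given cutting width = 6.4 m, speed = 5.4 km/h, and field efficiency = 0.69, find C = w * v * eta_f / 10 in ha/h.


C = w * v * eta_f / 10
  = 6.4 * 5.4 * 0.69 / 10
  = 23.85 / 10
  = 2.38 ha/h


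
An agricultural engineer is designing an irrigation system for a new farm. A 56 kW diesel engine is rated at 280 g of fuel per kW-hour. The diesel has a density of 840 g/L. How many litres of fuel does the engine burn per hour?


FC = P * BSFC / rho_fuel
   = 56 * 280 / 840
   = 15680 / 840
   = 18.67 L/h


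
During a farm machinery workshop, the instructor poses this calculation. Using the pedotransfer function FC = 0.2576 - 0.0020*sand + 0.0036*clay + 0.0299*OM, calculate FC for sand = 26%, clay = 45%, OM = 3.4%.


FC = 0.2576 - 0.0020*26 + 0.0036*45 + 0.0299*3.4
   = 0.2576 - 0.0520 + 0.1620 + 0.1017
   = 0.4693


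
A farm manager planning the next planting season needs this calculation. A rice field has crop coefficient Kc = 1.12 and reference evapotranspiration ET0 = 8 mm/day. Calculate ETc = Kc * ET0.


ETc = Kc * ET0
    = 1.12 * 8
    = 8.96 mm/day


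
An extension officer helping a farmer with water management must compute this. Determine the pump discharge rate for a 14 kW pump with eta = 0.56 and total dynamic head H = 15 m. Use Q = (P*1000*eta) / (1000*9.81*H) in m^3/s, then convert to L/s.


Q = (P * 1000 * eta) / (rho * g * H)
  = (14 * 1000 * 0.56) / (1000 * 9.81 * 15)
  = 7840 / 147150
  = 0.05328 m^3/s = 53.28 L/s


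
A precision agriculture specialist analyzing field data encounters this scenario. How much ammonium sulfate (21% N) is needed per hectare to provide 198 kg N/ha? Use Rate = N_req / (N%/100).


Rate = N_required / (N_content / 100)
     = 198 / (21 / 100)
     = 198 / 0.21
     = 942.86 kg/ha


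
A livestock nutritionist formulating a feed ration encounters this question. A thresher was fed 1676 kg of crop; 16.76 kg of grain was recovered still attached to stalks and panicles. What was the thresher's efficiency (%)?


eta = (total - unthreshed) / total * 100
    = (1676 - 16.76) / 1676 * 100
    = 1659.24 / 1676 * 100
    = 99%


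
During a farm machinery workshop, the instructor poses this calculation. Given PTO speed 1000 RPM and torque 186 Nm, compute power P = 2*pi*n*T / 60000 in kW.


P = 2*pi*n*T / 60000
  = 2*pi * 1000 * 186 / 60000
  = 1168672.47 / 60000
  = 19.48 kW


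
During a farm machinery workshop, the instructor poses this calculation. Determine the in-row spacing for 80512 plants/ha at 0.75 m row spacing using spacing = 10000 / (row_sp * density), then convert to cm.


spacing = 10000 / (row_sp * density)
        = 10000 / (0.75 * 80512)
        = 10000 / 60384
        = 0.16561 m = 16.56 cm


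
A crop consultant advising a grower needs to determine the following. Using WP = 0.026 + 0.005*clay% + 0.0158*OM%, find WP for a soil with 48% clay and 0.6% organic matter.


WP = 0.026 + 0.005*48 + 0.0158*0.6
   = 0.026 + 0.2400 + 0.0095
   = 0.2755


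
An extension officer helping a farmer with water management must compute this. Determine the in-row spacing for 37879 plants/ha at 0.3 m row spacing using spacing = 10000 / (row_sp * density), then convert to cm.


spacing = 10000 / (row_sp * density)
        = 10000 / (0.3 * 37879)
        = 10000 / 11363.70
        = 0.88000 m = 88.00 cm


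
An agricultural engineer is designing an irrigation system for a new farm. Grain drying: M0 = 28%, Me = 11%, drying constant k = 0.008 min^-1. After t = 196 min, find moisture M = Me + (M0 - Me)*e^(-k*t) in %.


M = Me + (M0 - Me) * e^(-k*t)
  = 11 + (28 - 11) * e^(-0.008*196)
  = 11 + 17 * e^(-1.568)
  = 11 + 17 * 0.20846
  = 11 + 3.5438
  = 14.54%


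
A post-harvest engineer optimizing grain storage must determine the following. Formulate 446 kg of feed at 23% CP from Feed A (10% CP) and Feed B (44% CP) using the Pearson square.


parts_A = CP_b - target = 44 - 23 = 21
parts_B = target - CP_a = 23 - 10 = 13
total_parts = 21 + 13 = 34
Feed A = 446 * 21 / 34 = 275.47 kg
Feed B = 446 * 13 / 34 = 170.53 kg

275.47 kg


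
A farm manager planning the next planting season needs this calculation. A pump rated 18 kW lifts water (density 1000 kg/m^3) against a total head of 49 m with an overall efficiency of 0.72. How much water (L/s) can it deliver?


Q = (P * 1000 * eta) / (rho * g * H)
  = (18 * 1000 * 0.72) / (1000 * 9.81 * 49)
  = 12960 / 480690
  = 0.02696 m^3/s = 26.96 L/s


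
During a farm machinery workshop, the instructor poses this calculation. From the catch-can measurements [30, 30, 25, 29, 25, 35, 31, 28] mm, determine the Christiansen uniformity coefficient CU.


xbar = 233 / 8 = 29.125
sum|xi - xbar| = 19
CU = 100 * (1 - 19 / (8 * 29.125))
   = 100 * (1 - 0.0815)
   = 91.85%


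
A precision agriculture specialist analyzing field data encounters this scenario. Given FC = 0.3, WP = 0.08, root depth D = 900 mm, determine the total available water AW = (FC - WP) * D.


AW = (FC - WP) * D
   = (0.3 - 0.08) * 900
   = 0.22 * 900
   = 198 mm


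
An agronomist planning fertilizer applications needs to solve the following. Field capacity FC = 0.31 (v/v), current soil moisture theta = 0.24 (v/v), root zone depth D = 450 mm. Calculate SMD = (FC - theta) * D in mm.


SMD = (FC - theta) * D
    = (0.31 - 0.24) * 450
    = 0.070 * 450
    = 31.50 mm


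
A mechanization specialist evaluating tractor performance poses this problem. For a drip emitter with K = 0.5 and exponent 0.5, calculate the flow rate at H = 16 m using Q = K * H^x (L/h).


Q = K * H^x
  = 0.5 * 16^0.5
  = 0.5 * 4
  = 2 L/h


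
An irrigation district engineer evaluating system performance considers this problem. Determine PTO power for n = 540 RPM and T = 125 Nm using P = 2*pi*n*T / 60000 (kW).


P = 2*pi*n*T / 60000
  = 2*pi * 540 * 125 / 60000
  = 424115.01 / 60000
  = 7.07 kW


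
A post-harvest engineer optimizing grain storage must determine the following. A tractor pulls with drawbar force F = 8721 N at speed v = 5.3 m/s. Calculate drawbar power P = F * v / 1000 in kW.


P = F * v / 1000
  = 8721 * 5.3 / 1000
  = 46221.30 / 1000
  = 46.22 kW


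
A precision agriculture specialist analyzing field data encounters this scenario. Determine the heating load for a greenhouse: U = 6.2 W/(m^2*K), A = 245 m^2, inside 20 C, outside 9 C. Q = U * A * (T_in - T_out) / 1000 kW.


dT = 20 - (9) = 11 K
Q = U * A * dT
  = 6.2 * 245 * 11
  = 16709 W = 16.71 kW


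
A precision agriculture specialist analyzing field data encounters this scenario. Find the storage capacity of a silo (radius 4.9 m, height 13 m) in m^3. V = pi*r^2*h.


V = pi * r^2 * h
  = pi * 4.9^2 * 13
  = pi * 24.01 * 13
  = 980.59 m^3


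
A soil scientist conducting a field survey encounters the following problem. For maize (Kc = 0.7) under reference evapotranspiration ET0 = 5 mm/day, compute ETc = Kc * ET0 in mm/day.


ETc = Kc * ET0
    = 0.7 * 5
    = 3.50 mm/day


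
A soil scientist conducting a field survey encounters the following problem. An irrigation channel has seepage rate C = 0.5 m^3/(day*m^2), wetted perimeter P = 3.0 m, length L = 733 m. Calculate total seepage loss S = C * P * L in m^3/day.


S = C * P * L
  = 0.5 * 3.0 * 733
  = 1099.50 m^3/day


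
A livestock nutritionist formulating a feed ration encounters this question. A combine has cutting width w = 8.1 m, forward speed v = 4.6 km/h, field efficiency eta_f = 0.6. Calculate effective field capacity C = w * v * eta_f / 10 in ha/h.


C = w * v * eta_f / 10
  = 8.1 * 4.6 * 0.6 / 10
  = 22.36 / 10
  = 2.24 ha/h


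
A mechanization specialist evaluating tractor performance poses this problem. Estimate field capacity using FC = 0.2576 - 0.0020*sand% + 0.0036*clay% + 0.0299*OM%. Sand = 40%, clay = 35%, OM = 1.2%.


FC = 0.2576 - 0.0020*40 + 0.0036*35 + 0.0299*1.2
   = 0.2576 - 0.0800 + 0.1260 + 0.0359
   = 0.3395


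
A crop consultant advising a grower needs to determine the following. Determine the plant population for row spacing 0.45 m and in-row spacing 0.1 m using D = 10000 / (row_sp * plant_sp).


D = 10000 / (row_sp * plant_sp)
  = 10000 / (0.45 * 0.1)
  = 10000 / 0.0450
  = 222222.22 plants/ha


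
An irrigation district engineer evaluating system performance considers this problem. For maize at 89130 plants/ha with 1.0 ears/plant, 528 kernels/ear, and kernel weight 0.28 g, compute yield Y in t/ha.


Y = density * ears * kernels * kw
  = 89130 * 1.0 * 528 * 0.28 g/ha
  = 13176979.20 g/ha
  = 13176.98 kg/ha = 13.18 t/ha


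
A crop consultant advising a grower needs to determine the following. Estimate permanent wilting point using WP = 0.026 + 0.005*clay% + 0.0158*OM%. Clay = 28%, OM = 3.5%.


WP = 0.026 + 0.005*28 + 0.0158*3.5
   = 0.026 + 0.1400 + 0.0553
   = 0.2213


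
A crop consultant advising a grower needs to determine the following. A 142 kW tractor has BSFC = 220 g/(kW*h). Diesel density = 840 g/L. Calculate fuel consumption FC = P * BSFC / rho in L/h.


FC = P * BSFC / rho_fuel
   = 142 * 220 / 840
   = 31240 / 840
   = 37.19 L/h


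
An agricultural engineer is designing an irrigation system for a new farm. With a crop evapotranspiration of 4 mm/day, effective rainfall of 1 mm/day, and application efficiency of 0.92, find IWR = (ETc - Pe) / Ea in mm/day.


IWR = (ETc - Pe) / Ea
    = (4 - 1) / 0.92
    = 3 / 0.92
    = 3.26 mm/day


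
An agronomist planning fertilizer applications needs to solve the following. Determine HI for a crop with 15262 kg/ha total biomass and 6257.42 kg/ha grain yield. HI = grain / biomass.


HI = grain_yield / biomass
   = 6257.42 / 15262
   = 0.41


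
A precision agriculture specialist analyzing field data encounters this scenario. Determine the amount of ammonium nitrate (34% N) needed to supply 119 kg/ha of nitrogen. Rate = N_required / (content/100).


Rate = N_required / (N_content / 100)
     = 119 / (34 / 100)
     = 119 / 0.34
     = 350 kg/ha


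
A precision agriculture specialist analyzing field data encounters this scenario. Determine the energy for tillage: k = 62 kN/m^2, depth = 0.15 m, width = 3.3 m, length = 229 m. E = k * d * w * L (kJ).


E = k * d * w * L
  = 62 * 0.15 * 3.3 * 229
  = 7028.01 kJ


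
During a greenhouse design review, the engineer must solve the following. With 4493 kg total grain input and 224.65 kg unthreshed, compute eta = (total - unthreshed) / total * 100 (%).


eta = (total - unthreshed) / total * 100
    = (4493 - 224.65) / 4493 * 100
    = 4268.35 / 4493 * 100
    = 95%


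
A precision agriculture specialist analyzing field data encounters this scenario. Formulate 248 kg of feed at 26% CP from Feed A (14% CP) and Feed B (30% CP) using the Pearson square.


parts_A = CP_b - target = 30 - 26 = 4
parts_B = target - CP_a = 26 - 14 = 12
total_parts = 4 + 12 = 16
Feed A = 248 * 4 / 16 = 62 kg
Feed B = 248 * 12 / 16 = 186 kg

62 kg


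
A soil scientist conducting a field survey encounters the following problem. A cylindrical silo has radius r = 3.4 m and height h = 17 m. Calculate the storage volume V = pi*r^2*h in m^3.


V = pi * r^2 * h
  = pi * 3.4^2 * 17
  = pi * 11.56 * 17
  = 617.39 m^3


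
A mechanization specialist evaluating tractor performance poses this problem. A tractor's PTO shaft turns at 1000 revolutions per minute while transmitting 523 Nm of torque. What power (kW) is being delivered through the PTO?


P = 2*pi*n*T / 60000
  = 2*pi * 1000 * 523 / 60000
  = 3286105.92 / 60000
  = 54.77 kW


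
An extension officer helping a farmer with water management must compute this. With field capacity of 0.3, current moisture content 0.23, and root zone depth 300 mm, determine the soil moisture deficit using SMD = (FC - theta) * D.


SMD = (FC - theta) * D
    = (0.3 - 0.23) * 300
    = 0.070 * 300
    = 21 mm


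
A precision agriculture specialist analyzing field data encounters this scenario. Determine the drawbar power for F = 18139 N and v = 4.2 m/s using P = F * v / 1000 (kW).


P = F * v / 1000
  = 18139 * 4.2 / 1000
  = 76183.80 / 1000
  = 76.18 kW


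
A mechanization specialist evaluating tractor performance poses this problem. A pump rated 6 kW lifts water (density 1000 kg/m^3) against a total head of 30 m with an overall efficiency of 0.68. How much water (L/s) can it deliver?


Q = (P * 1000 * eta) / (rho * g * H)
  = (6 * 1000 * 0.68) / (1000 * 9.81 * 30)
  = 4080 / 294300
  = 0.01386 m^3/s = 13.86 L/s


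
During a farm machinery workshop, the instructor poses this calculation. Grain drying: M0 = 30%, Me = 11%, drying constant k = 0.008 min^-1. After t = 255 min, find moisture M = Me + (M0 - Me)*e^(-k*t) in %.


M = Me + (M0 - Me) * e^(-k*t)
  = 11 + (30 - 11) * e^(-0.008*255)
  = 11 + 19 * e^(-2.040)
  = 11 + 19 * 0.13003
  = 11 + 2.4705
  = 13.47%


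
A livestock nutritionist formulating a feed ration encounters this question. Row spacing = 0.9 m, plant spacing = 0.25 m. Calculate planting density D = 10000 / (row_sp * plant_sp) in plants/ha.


D = 10000 / (row_sp * plant_sp)
  = 10000 / (0.9 * 0.25)
  = 10000 / 0.2250
  = 44444.44 plants/ha


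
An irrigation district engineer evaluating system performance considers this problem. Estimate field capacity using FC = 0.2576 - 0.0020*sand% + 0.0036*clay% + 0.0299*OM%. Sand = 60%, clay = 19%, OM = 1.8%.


FC = 0.2576 - 0.0020*60 + 0.0036*19 + 0.0299*1.8
   = 0.2576 - 0.1200 + 0.0684 + 0.0538
   = 0.2598


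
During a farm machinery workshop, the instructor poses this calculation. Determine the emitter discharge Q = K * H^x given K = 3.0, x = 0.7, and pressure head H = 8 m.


Q = K * H^x
  = 3.0 * 8^0.7
  = 3.0 * 4.2871
  = 12.86 L/h


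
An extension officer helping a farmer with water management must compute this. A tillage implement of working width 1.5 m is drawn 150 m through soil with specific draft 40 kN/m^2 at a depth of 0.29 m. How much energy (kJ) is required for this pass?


E = k * d * w * L
  = 40 * 0.29 * 1.5 * 150
  = 2610 kJ


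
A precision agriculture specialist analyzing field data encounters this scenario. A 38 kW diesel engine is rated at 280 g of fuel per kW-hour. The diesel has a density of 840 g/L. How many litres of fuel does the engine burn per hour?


FC = P * BSFC / rho_fuel
   = 38 * 280 / 840
   = 10640 / 840
   = 12.67 L/h


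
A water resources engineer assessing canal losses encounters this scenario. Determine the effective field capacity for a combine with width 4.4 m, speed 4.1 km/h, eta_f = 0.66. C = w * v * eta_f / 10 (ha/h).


C = w * v * eta_f / 10
  = 4.4 * 4.1 * 0.66 / 10
  = 11.91 / 10
  = 1.19 ha/h


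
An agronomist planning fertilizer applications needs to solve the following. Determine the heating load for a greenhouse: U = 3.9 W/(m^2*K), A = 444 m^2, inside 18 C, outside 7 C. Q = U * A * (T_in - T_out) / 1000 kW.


dT = 18 - (7) = 11 K
Q = U * A * dT
  = 3.9 * 444 * 11
  = 19047.60 W = 19.05 kW


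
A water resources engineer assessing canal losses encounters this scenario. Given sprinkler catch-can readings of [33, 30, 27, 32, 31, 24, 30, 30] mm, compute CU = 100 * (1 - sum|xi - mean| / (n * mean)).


xbar = 237 / 8 = 29.625
sum|xi - xbar| = 16.500
CU = 100 * (1 - 16.500 / (8 * 29.625))
   = 100 * (1 - 0.0696)
   = 93.04%


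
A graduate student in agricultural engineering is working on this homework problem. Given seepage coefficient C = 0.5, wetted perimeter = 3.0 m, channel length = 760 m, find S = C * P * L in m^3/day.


S = C * P * L
  = 0.5 * 3.0 * 760
  = 1140 m^3/day


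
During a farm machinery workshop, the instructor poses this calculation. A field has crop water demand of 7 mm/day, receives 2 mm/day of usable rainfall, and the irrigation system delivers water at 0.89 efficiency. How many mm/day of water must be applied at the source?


IWR = (ETc - Pe) / Ea
    = (7 - 2) / 0.89
    = 5 / 0.89
    = 5.62 mm/day


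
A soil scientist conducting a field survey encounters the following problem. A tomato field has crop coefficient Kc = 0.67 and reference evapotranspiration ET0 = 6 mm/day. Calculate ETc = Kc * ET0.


ETc = Kc * ET0
    = 0.67 * 6
    = 4.02 mm/day


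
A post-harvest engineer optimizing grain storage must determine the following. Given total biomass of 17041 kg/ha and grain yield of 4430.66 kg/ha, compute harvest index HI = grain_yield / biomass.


HI = grain_yield / biomass
   = 4430.66 / 17041
   = 0.26


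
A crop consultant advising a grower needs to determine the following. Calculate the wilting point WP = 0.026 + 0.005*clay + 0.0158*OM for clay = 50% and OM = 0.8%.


WP = 0.026 + 0.005*50 + 0.0158*0.8
   = 0.026 + 0.2500 + 0.0126
   = 0.2886


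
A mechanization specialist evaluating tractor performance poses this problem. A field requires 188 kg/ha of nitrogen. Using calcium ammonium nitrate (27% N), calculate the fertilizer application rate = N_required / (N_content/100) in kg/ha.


Rate = N_required / (N_content / 100)
     = 188 / (27 / 100)
     = 188 / 0.27
     = 696.30 kg/ha


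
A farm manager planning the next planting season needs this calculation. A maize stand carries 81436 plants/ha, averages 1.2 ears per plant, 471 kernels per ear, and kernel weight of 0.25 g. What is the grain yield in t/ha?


Y = density * ears * kernels * kw
  = 81436 * 1.2 * 471 * 0.25 g/ha
  = 11506906.80 g/ha
  = 11506.91 kg/ha = 11.51 t/ha


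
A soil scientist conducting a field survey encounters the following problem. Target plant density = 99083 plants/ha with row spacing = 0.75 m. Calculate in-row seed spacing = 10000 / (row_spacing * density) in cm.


spacing = 10000 / (row_sp * density)
        = 10000 / (0.75 * 99083)
        = 10000 / 74312.25
        = 0.13457 m = 13.46 cm


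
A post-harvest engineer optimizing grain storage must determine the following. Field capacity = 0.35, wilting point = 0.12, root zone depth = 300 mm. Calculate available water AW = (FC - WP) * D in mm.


AW = (FC - WP) * D
   = (0.35 - 0.12) * 300
   = 0.23 * 300
   = 69 mm


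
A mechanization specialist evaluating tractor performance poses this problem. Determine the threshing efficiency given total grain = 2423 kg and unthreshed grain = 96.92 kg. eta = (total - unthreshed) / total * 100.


eta = (total - unthreshed) / total * 100
    = (2423 - 96.92) / 2423 * 100
    = 2326.08 / 2423 * 100
    = 96%


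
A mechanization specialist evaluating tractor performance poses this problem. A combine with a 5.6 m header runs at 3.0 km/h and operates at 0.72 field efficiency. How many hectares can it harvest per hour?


C = w * v * eta_f / 10
  = 5.6 * 3.0 * 0.72 / 10
  = 12.10 / 10
  = 1.21 ha/h


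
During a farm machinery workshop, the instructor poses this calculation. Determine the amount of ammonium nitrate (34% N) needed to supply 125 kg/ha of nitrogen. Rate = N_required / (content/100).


Rate = N_required / (N_content / 100)
     = 125 / (34 / 100)
     = 125 / 0.34
     = 367.65 kg/ha


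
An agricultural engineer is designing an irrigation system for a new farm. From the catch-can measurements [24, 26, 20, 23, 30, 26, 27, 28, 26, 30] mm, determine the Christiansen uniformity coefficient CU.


xbar = 260 / 10 = 26
sum|xi - xbar| = 22
CU = 100 * (1 - 22 / (10 * 26))
   = 100 * (1 - 0.0846)
   = 91.54%


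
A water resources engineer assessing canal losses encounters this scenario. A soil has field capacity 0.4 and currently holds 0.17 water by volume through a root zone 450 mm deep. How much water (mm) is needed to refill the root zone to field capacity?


SMD = (FC - theta) * D
    = (0.4 - 0.17) * 450
    = 0.230 * 450
    = 103.50 mm


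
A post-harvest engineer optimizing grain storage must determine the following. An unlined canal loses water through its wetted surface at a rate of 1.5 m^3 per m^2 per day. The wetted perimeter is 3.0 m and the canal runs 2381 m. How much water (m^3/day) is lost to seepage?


S = C * P * L
  = 1.5 * 3.0 * 2381
  = 10714.50 m^3/day


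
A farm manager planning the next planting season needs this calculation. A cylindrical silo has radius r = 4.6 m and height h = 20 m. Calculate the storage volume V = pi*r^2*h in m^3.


V = pi * r^2 * h
  = pi * 4.6^2 * 20
  = pi * 21.16 * 20
  = 1329.52 m^3


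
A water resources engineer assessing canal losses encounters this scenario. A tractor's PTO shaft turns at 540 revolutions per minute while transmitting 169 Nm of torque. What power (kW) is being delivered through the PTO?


P = 2*pi*n*T / 60000
  = 2*pi * 540 * 169 / 60000
  = 573403.49 / 60000
  = 9.56 kW


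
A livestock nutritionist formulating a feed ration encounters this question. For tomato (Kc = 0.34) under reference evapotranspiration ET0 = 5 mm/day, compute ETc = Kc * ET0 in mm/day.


ETc = Kc * ET0
    = 0.34 * 5
    = 1.70 mm/day


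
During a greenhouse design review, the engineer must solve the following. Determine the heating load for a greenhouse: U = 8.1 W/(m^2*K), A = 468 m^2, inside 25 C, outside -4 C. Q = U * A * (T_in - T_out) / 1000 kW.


dT = 25 - (-4) = 29 K
Q = U * A * dT
  = 8.1 * 468 * 29
  = 109933.20 W = 109.93 kW


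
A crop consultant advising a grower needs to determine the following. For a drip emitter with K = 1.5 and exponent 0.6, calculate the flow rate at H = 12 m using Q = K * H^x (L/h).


Q = K * H^x
  = 1.5 * 12^0.6
  = 1.5 * 4.4413
  = 6.66 L/h


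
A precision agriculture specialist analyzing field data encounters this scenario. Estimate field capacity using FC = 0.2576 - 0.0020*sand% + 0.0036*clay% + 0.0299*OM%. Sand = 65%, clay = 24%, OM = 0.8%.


FC = 0.2576 - 0.0020*65 + 0.0036*24 + 0.0299*0.8
   = 0.2576 - 0.1300 + 0.0864 + 0.0239
   = 0.2379


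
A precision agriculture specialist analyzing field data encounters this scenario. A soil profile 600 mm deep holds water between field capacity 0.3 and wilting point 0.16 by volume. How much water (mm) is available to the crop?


AW = (FC - WP) * D
   = (0.3 - 0.16) * 600
   = 0.14 * 600
   = 84 mm


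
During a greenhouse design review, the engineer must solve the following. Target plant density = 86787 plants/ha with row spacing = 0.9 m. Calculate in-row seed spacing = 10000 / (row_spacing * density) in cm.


spacing = 10000 / (row_sp * density)
        = 10000 / (0.9 * 86787)
        = 10000 / 78108.30
        = 0.12803 m = 12.80 cm


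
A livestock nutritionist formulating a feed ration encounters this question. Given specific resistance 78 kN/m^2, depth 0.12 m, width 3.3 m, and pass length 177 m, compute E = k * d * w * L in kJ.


E = k * d * w * L
  = 78 * 0.12 * 3.3 * 177
  = 5467.18 kJ


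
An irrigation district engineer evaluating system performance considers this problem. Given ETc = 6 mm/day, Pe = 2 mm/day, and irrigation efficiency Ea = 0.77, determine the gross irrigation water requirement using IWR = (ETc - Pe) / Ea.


IWR = (ETc - Pe) / Ea
    = (6 - 2) / 0.77
    = 4 / 0.77
    = 5.19 mm/day


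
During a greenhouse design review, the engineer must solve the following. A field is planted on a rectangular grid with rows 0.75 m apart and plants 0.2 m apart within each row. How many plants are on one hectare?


D = 10000 / (row_sp * plant_sp)
  = 10000 / (0.75 * 0.2)
  = 10000 / 0.1500
  = 66666.67 plants/ha


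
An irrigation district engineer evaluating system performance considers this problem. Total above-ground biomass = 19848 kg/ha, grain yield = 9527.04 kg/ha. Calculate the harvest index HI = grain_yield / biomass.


HI = grain_yield / biomass
   = 9527.04 / 19848
   = 0.48


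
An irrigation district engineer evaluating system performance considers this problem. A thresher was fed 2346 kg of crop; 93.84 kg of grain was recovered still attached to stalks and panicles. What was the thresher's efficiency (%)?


eta = (total - unthreshed) / total * 100
    = (2346 - 93.84) / 2346 * 100
    = 2252.16 / 2346 * 100
    = 96%


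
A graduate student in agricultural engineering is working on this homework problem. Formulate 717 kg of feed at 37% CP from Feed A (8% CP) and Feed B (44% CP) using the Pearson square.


parts_A = CP_b - target = 44 - 37 = 7
parts_B = target - CP_a = 37 - 8 = 29
total_parts = 7 + 29 = 36
Feed A = 717 * 7 / 36 = 139.42 kg
Feed B = 717 * 29 / 36 = 577.58 kg

139.42 kg


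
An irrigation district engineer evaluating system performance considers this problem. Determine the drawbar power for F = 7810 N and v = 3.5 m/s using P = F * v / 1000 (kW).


P = F * v / 1000
  = 7810 * 3.5 / 1000
  = 27335 / 1000
  = 27.34 kW


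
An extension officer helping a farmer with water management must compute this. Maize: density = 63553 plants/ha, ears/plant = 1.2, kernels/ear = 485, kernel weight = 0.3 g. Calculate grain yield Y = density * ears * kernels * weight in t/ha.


Y = density * ears * kernels * kw
  = 63553 * 1.2 * 485 * 0.3 g/ha
  = 11096353.80 g/ha
  = 11096.35 kg/ha = 11.10 t/ha


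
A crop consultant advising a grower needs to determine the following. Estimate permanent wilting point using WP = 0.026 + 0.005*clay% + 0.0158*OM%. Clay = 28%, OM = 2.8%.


WP = 0.026 + 0.005*28 + 0.0158*2.8
   = 0.026 + 0.1400 + 0.0442
   = 0.2102
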